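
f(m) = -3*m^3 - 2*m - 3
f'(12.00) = -1298.00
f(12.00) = -5211.00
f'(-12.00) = -1298.00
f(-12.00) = 5205.00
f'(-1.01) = -11.18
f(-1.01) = 2.11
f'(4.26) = -165.33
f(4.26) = -243.45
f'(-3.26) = -97.65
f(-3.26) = 107.46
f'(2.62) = -63.78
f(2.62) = -62.19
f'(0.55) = -4.72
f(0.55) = -4.60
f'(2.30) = -49.61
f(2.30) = -44.10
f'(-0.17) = -2.26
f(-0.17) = -2.65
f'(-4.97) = -224.31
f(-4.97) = 375.23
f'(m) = -9*m^2 - 2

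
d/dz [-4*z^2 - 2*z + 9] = -8*z - 2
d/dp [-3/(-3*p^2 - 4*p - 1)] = 6*(-3*p - 2)/(3*p^2 + 4*p + 1)^2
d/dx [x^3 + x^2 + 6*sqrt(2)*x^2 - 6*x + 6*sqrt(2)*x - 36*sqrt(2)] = 3*x^2 + 2*x + 12*sqrt(2)*x - 6 + 6*sqrt(2)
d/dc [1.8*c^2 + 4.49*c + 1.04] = 3.6*c + 4.49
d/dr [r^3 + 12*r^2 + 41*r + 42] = 3*r^2 + 24*r + 41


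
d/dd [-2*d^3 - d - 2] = -6*d^2 - 1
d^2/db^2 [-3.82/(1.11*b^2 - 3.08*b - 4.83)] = (-9.413244*b^2 + 26.119632*b + 3.82*(2.22*b - 3.08)*(4.44*b - 6.16) + 40.960332)/(-1.11*b^2 + 3.08*b + 4.83)^3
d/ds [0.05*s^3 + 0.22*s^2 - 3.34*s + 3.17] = 0.15*s^2 + 0.44*s - 3.34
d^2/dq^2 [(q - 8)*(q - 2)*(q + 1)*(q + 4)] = 12*q^2 - 30*q - 60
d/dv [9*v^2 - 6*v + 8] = 18*v - 6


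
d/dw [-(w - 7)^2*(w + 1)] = (5 - 3*w)*(w - 7)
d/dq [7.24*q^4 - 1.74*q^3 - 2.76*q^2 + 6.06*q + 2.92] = 28.96*q^3 - 5.22*q^2 - 5.52*q + 6.06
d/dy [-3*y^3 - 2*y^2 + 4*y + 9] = -9*y^2 - 4*y + 4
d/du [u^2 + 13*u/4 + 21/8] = 2*u + 13/4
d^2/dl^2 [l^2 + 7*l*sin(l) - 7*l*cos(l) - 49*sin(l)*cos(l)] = 7*sqrt(2)*l*cos(l + pi/4) + 98*sin(2*l) + 14*sqrt(2)*sin(l + pi/4) + 2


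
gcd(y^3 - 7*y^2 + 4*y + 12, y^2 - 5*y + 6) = y - 2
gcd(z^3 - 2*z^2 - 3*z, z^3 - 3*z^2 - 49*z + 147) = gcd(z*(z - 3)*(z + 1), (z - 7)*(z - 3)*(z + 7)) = z - 3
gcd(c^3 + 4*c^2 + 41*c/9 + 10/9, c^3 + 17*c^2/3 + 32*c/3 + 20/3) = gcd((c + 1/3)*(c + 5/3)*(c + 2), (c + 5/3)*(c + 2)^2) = c^2 + 11*c/3 + 10/3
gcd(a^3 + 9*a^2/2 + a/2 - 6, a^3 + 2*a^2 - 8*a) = a + 4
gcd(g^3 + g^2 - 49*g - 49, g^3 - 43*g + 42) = g + 7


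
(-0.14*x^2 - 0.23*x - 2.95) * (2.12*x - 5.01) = -0.2968*x^3 + 0.2138*x^2 - 5.1017*x + 14.7795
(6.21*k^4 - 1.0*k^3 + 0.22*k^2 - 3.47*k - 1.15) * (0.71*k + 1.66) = 4.4091*k^5 + 9.5986*k^4 - 1.5038*k^3 - 2.0985*k^2 - 6.5767*k - 1.909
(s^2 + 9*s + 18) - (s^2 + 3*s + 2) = 6*s + 16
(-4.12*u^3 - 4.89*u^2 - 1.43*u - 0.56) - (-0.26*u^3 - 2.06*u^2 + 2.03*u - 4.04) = -3.86*u^3 - 2.83*u^2 - 3.46*u + 3.48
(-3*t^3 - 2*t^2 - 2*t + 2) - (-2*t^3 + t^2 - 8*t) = -t^3 - 3*t^2 + 6*t + 2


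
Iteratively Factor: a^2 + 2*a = (a + 2)*(a)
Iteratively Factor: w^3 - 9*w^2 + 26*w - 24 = (w - 3)*(w^2 - 6*w + 8) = (w - 4)*(w - 3)*(w - 2)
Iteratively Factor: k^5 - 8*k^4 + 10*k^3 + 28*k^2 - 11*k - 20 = (k + 1)*(k^4 - 9*k^3 + 19*k^2 + 9*k - 20) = (k + 1)^2*(k^3 - 10*k^2 + 29*k - 20) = (k - 1)*(k + 1)^2*(k^2 - 9*k + 20) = (k - 5)*(k - 1)*(k + 1)^2*(k - 4)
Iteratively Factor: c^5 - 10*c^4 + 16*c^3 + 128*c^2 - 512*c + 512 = (c + 4)*(c^4 - 14*c^3 + 72*c^2 - 160*c + 128) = (c - 4)*(c + 4)*(c^3 - 10*c^2 + 32*c - 32) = (c - 4)^2*(c + 4)*(c^2 - 6*c + 8) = (c - 4)^2*(c - 2)*(c + 4)*(c - 4)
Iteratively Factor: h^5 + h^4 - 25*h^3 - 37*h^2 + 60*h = (h)*(h^4 + h^3 - 25*h^2 - 37*h + 60) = h*(h - 1)*(h^3 + 2*h^2 - 23*h - 60) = h*(h - 5)*(h - 1)*(h^2 + 7*h + 12) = h*(h - 5)*(h - 1)*(h + 4)*(h + 3)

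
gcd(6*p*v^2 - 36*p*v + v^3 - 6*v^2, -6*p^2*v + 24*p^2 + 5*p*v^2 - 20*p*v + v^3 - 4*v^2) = 6*p + v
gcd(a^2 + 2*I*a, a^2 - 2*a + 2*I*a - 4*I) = a + 2*I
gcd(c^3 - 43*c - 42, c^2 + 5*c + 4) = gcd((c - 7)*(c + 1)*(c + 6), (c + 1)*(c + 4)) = c + 1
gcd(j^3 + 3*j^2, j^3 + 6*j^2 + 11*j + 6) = j + 3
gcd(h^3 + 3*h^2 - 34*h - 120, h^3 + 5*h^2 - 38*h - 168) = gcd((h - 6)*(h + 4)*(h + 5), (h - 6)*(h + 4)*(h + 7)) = h^2 - 2*h - 24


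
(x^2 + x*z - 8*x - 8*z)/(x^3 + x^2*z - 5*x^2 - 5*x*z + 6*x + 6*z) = (x - 8)/(x^2 - 5*x + 6)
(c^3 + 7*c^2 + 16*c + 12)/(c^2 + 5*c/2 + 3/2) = 2*(c^3 + 7*c^2 + 16*c + 12)/(2*c^2 + 5*c + 3)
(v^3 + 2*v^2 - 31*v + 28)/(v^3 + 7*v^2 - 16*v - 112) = (v - 1)/(v + 4)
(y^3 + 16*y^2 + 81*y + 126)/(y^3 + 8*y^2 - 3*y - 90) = (y^2 + 10*y + 21)/(y^2 + 2*y - 15)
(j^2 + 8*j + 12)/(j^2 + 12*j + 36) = (j + 2)/(j + 6)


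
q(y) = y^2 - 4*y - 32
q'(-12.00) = -28.00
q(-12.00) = 160.00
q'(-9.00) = -22.00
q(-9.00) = 85.00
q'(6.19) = 8.38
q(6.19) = -18.44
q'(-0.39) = -4.78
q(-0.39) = -30.29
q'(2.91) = 1.82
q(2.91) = -35.17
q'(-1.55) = -7.10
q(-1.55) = -23.40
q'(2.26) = 0.52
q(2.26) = -35.93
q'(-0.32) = -4.64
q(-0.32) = -30.62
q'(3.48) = 2.96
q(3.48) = -33.81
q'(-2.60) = -9.20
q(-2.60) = -14.84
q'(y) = 2*y - 4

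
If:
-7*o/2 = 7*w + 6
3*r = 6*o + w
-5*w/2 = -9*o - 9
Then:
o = -312/287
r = -654/287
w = -90/287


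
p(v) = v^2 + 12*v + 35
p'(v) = 2*v + 12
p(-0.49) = 29.36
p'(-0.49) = 11.02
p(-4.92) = 0.17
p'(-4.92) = 2.16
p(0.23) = 37.81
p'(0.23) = 12.46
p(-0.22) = 32.41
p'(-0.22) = 11.56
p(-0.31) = 31.38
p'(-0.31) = 11.38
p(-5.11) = -0.21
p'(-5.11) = 1.78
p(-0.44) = 29.91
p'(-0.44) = 11.12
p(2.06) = 63.96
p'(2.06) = 16.12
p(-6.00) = -1.00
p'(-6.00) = 0.00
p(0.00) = 35.00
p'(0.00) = 12.00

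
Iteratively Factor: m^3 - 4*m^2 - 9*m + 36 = (m - 4)*(m^2 - 9) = (m - 4)*(m + 3)*(m - 3)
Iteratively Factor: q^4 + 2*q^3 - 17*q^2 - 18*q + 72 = (q + 3)*(q^3 - q^2 - 14*q + 24) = (q - 3)*(q + 3)*(q^2 + 2*q - 8) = (q - 3)*(q + 3)*(q + 4)*(q - 2)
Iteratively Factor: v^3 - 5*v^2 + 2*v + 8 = (v + 1)*(v^2 - 6*v + 8) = (v - 2)*(v + 1)*(v - 4)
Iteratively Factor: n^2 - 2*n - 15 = (n - 5)*(n + 3)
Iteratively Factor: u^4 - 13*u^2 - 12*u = (u + 1)*(u^3 - u^2 - 12*u) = (u - 4)*(u + 1)*(u^2 + 3*u) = u*(u - 4)*(u + 1)*(u + 3)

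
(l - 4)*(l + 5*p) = l^2 + 5*l*p - 4*l - 20*p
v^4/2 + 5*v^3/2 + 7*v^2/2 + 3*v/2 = v*(v/2 + 1/2)*(v + 1)*(v + 3)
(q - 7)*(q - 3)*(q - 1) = q^3 - 11*q^2 + 31*q - 21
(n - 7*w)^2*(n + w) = n^3 - 13*n^2*w + 35*n*w^2 + 49*w^3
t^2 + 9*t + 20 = (t + 4)*(t + 5)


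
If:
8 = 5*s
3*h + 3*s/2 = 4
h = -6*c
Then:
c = -4/45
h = 8/15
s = 8/5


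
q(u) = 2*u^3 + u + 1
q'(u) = 6*u^2 + 1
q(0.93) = 3.54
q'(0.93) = 6.19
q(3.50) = 90.25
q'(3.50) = 74.50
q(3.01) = 58.55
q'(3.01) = 55.36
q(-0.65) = -0.20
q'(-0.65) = 3.54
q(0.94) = 3.60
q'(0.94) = 6.30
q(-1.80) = -12.46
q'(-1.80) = 20.44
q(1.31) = 6.81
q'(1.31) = 11.30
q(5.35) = 312.61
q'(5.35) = 172.74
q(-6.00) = -437.00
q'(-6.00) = 217.00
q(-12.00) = -3467.00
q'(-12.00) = 865.00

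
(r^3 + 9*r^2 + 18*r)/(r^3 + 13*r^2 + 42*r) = (r + 3)/(r + 7)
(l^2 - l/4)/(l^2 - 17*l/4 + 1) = l/(l - 4)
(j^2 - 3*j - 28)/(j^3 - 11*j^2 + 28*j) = (j + 4)/(j*(j - 4))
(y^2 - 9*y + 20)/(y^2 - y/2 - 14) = 2*(y - 5)/(2*y + 7)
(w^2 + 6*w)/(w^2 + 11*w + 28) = w*(w + 6)/(w^2 + 11*w + 28)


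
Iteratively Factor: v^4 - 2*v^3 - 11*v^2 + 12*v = (v - 4)*(v^3 + 2*v^2 - 3*v) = (v - 4)*(v + 3)*(v^2 - v) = (v - 4)*(v - 1)*(v + 3)*(v)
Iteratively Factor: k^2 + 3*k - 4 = (k + 4)*(k - 1)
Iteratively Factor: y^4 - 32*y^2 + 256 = (y - 4)*(y^3 + 4*y^2 - 16*y - 64) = (y - 4)*(y + 4)*(y^2 - 16) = (y - 4)*(y + 4)^2*(y - 4)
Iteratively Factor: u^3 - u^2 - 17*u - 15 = (u + 3)*(u^2 - 4*u - 5) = (u + 1)*(u + 3)*(u - 5)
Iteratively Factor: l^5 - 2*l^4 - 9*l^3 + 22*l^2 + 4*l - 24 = (l - 2)*(l^4 - 9*l^2 + 4*l + 12) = (l - 2)^2*(l^3 + 2*l^2 - 5*l - 6) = (l - 2)^2*(l + 3)*(l^2 - l - 2) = (l - 2)^3*(l + 3)*(l + 1)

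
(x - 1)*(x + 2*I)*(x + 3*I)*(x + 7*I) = x^4 - x^3 + 12*I*x^3 - 41*x^2 - 12*I*x^2 + 41*x - 42*I*x + 42*I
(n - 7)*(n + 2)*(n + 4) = n^3 - n^2 - 34*n - 56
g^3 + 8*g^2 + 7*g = g*(g + 1)*(g + 7)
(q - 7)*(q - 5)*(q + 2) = q^3 - 10*q^2 + 11*q + 70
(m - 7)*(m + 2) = m^2 - 5*m - 14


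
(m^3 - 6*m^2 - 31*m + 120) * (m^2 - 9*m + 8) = m^5 - 15*m^4 + 31*m^3 + 351*m^2 - 1328*m + 960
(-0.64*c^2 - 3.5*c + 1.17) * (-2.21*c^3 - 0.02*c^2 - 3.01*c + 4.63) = 1.4144*c^5 + 7.7478*c^4 - 0.5893*c^3 + 7.5484*c^2 - 19.7267*c + 5.4171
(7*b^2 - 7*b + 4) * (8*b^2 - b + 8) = 56*b^4 - 63*b^3 + 95*b^2 - 60*b + 32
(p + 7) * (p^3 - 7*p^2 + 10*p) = p^4 - 39*p^2 + 70*p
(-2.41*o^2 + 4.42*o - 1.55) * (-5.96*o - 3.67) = 14.3636*o^3 - 17.4985*o^2 - 6.9834*o + 5.6885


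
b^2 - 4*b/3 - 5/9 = (b - 5/3)*(b + 1/3)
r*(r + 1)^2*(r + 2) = r^4 + 4*r^3 + 5*r^2 + 2*r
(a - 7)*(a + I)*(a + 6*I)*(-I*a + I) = -I*a^4 + 7*a^3 + 8*I*a^3 - 56*a^2 - I*a^2 + 49*a - 48*I*a + 42*I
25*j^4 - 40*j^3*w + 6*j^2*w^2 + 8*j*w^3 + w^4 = (-j + w)^2*(5*j + w)^2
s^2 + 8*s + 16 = (s + 4)^2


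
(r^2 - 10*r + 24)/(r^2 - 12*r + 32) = (r - 6)/(r - 8)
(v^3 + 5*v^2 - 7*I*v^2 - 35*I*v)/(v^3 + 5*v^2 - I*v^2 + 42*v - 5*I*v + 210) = v/(v + 6*I)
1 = 1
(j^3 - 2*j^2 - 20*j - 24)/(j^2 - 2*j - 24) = (j^2 + 4*j + 4)/(j + 4)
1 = 1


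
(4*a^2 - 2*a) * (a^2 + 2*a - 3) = 4*a^4 + 6*a^3 - 16*a^2 + 6*a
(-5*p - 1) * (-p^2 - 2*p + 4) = 5*p^3 + 11*p^2 - 18*p - 4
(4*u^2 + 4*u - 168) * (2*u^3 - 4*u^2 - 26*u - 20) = 8*u^5 - 8*u^4 - 456*u^3 + 488*u^2 + 4288*u + 3360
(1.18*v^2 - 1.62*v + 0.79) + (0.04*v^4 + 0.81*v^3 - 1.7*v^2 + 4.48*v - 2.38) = 0.04*v^4 + 0.81*v^3 - 0.52*v^2 + 2.86*v - 1.59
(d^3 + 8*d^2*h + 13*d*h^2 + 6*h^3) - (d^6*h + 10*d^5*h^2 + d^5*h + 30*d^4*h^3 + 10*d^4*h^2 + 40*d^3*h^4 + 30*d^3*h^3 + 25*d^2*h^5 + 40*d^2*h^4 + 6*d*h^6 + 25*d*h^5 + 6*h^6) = -d^6*h - 10*d^5*h^2 - d^5*h - 30*d^4*h^3 - 10*d^4*h^2 - 40*d^3*h^4 - 30*d^3*h^3 + d^3 - 25*d^2*h^5 - 40*d^2*h^4 + 8*d^2*h - 6*d*h^6 - 25*d*h^5 + 13*d*h^2 - 6*h^6 + 6*h^3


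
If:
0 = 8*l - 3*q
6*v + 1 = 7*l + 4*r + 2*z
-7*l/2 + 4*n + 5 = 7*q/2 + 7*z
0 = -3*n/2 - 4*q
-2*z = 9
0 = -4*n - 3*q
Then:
No Solution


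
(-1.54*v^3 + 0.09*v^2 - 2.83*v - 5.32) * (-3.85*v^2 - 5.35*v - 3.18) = 5.929*v^5 + 7.8925*v^4 + 15.3112*v^3 + 35.3363*v^2 + 37.4614*v + 16.9176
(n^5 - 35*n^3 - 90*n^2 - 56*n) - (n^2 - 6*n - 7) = n^5 - 35*n^3 - 91*n^2 - 50*n + 7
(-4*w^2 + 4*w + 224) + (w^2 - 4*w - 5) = 219 - 3*w^2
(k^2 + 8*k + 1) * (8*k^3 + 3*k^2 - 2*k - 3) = 8*k^5 + 67*k^4 + 30*k^3 - 16*k^2 - 26*k - 3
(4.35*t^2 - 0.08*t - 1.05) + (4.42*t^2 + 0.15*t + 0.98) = 8.77*t^2 + 0.07*t - 0.0700000000000001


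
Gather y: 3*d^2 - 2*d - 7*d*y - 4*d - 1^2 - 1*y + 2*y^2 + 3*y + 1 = 3*d^2 - 6*d + 2*y^2 + y*(2 - 7*d)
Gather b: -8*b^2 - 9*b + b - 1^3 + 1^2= -8*b^2 - 8*b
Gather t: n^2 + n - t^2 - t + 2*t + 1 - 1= n^2 + n - t^2 + t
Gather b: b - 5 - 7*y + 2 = b - 7*y - 3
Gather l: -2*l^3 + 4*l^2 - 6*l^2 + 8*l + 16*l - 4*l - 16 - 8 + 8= -2*l^3 - 2*l^2 + 20*l - 16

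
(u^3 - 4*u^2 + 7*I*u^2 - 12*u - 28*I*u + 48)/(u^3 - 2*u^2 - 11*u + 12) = (u^2 + 7*I*u - 12)/(u^2 + 2*u - 3)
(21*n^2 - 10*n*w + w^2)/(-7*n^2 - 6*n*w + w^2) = (-3*n + w)/(n + w)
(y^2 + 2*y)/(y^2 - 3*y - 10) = y/(y - 5)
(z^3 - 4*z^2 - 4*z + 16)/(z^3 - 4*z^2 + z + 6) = (z^2 - 2*z - 8)/(z^2 - 2*z - 3)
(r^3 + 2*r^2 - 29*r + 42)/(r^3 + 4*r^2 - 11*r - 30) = (r^2 + 5*r - 14)/(r^2 + 7*r + 10)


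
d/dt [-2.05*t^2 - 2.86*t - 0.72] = -4.1*t - 2.86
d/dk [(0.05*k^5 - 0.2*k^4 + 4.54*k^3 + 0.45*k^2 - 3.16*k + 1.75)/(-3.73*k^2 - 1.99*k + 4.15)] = (-0.5595*k^6 + 1.094*k^5 - 14.7027*k^4 - 21.3892*k^3 + 43.8407*k^2 + 16.79*k - 9.6315)/(13.9129*k^4 + 14.8454*k^3 - 26.9989*k^2 - 16.517*k + 17.2225)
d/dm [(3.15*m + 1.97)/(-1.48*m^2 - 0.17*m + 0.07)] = (4.662*m^2 + 5.8312*m + 0.5554)/(2.1904*m^4 + 0.5032*m^3 - 0.1783*m^2 - 0.0238*m + 0.0049)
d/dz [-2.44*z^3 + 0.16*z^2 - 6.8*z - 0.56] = -7.32*z^2 + 0.32*z - 6.8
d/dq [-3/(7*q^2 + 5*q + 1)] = 3*(14*q + 5)/(7*q^2 + 5*q + 1)^2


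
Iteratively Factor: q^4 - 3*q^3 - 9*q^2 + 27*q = (q - 3)*(q^3 - 9*q) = (q - 3)*(q + 3)*(q^2 - 3*q) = (q - 3)^2*(q + 3)*(q)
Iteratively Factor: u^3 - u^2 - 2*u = (u)*(u^2 - u - 2) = u*(u - 2)*(u + 1)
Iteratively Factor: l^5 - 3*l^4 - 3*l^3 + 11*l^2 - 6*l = (l - 3)*(l^4 - 3*l^2 + 2*l) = l*(l - 3)*(l^3 - 3*l + 2) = l*(l - 3)*(l - 1)*(l^2 + l - 2) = l*(l - 3)*(l - 1)^2*(l + 2)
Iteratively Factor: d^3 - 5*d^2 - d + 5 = (d + 1)*(d^2 - 6*d + 5) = (d - 1)*(d + 1)*(d - 5)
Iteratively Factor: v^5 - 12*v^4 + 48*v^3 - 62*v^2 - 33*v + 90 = (v - 2)*(v^4 - 10*v^3 + 28*v^2 - 6*v - 45) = (v - 3)*(v - 2)*(v^3 - 7*v^2 + 7*v + 15) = (v - 3)*(v - 2)*(v + 1)*(v^2 - 8*v + 15) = (v - 3)^2*(v - 2)*(v + 1)*(v - 5)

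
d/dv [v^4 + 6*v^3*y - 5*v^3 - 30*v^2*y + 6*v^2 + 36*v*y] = 4*v^3 + 18*v^2*y - 15*v^2 - 60*v*y + 12*v + 36*y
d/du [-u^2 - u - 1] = -2*u - 1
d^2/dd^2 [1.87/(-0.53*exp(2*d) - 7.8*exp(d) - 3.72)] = (-1.87*(1.06*exp(d) + 7.8)*(2.12*exp(d) + 15.6)*exp(d) + (3.9644*exp(d) + 14.586)*(0.53*exp(2*d) + 7.8*exp(d) + 3.72))*exp(d)/(0.53*exp(2*d) + 7.8*exp(d) + 3.72)^3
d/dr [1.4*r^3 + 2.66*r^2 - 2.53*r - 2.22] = 4.2*r^2 + 5.32*r - 2.53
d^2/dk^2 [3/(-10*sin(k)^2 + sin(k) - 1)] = 3*(400*sin(k)^4 - 30*sin(k)^3 - 639*sin(k)^2 + 61*sin(k) + 18)/(10*sin(k)^2 - sin(k) + 1)^3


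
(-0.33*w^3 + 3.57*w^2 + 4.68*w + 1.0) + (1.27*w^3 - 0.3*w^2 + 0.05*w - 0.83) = 0.94*w^3 + 3.27*w^2 + 4.73*w + 0.17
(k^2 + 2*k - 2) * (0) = 0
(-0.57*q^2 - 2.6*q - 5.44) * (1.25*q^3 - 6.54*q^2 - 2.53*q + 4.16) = -0.7125*q^5 + 0.4778*q^4 + 11.6461*q^3 + 39.7844*q^2 + 2.9472*q - 22.6304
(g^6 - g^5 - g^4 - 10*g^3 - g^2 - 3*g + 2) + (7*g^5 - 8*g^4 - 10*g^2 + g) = g^6 + 6*g^5 - 9*g^4 - 10*g^3 - 11*g^2 - 2*g + 2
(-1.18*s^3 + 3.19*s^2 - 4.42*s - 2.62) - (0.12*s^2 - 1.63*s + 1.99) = -1.18*s^3 + 3.07*s^2 - 2.79*s - 4.61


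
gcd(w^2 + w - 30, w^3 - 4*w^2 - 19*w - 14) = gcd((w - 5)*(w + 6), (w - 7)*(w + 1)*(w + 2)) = 1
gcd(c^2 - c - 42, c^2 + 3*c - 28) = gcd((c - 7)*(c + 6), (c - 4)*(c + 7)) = 1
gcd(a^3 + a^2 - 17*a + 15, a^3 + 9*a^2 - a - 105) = a^2 + 2*a - 15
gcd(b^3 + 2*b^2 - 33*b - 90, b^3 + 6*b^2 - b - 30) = b^2 + 8*b + 15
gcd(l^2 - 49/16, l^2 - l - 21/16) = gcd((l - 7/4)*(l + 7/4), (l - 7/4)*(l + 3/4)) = l - 7/4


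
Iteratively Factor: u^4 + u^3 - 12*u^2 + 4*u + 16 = (u - 2)*(u^3 + 3*u^2 - 6*u - 8) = (u - 2)^2*(u^2 + 5*u + 4) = (u - 2)^2*(u + 1)*(u + 4)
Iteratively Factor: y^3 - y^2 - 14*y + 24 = (y + 4)*(y^2 - 5*y + 6) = (y - 3)*(y + 4)*(y - 2)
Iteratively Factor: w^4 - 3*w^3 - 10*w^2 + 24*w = (w - 4)*(w^3 + w^2 - 6*w) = (w - 4)*(w - 2)*(w^2 + 3*w) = w*(w - 4)*(w - 2)*(w + 3)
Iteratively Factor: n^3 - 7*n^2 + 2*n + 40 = (n - 5)*(n^2 - 2*n - 8) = (n - 5)*(n + 2)*(n - 4)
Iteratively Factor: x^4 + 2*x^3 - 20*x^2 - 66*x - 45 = (x + 3)*(x^3 - x^2 - 17*x - 15) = (x + 1)*(x + 3)*(x^2 - 2*x - 15) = (x + 1)*(x + 3)^2*(x - 5)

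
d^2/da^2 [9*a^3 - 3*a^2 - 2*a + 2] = 54*a - 6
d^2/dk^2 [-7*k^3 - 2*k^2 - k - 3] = -42*k - 4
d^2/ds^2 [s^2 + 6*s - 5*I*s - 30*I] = 2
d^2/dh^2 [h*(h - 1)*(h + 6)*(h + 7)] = 12*h^2 + 72*h + 58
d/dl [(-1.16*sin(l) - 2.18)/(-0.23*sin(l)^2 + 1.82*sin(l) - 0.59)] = (-0.2668*sin(l)^2 - 1.0028*sin(l) + 4.652)*cos(l)/(0.0529*sin(l)^4 - 0.8372*sin(l)^3 + 3.5838*sin(l)^2 - 2.1476*sin(l) + 0.3481)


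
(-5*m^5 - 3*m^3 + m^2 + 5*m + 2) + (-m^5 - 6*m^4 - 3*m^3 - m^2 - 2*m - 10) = -6*m^5 - 6*m^4 - 6*m^3 + 3*m - 8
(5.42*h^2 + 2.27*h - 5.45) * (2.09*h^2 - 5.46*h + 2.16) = 11.3278*h^4 - 24.8489*h^3 - 12.0775*h^2 + 34.6602*h - 11.772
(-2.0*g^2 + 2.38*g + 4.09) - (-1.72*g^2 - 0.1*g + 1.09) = -0.28*g^2 + 2.48*g + 3.0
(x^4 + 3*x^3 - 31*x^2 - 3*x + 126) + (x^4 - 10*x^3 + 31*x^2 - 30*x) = 2*x^4 - 7*x^3 - 33*x + 126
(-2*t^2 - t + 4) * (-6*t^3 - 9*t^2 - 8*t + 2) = 12*t^5 + 24*t^4 + t^3 - 32*t^2 - 34*t + 8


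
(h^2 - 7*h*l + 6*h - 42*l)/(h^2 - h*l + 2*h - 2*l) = (h^2 - 7*h*l + 6*h - 42*l)/(h^2 - h*l + 2*h - 2*l)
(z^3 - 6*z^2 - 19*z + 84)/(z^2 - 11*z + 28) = (z^2 + z - 12)/(z - 4)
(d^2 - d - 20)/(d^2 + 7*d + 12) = (d - 5)/(d + 3)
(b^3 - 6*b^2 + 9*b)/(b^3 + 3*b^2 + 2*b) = (b^2 - 6*b + 9)/(b^2 + 3*b + 2)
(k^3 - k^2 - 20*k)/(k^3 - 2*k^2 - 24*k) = (k - 5)/(k - 6)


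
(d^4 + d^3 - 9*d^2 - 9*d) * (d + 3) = d^5 + 4*d^4 - 6*d^3 - 36*d^2 - 27*d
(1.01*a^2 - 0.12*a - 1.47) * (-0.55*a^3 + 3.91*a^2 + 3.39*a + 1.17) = -0.5555*a^5 + 4.0151*a^4 + 3.7632*a^3 - 4.9728*a^2 - 5.1237*a - 1.7199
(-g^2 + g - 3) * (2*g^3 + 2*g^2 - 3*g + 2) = -2*g^5 - g^3 - 11*g^2 + 11*g - 6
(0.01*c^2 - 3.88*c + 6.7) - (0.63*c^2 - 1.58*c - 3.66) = -0.62*c^2 - 2.3*c + 10.36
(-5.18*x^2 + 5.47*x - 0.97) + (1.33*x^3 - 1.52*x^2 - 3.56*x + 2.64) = 1.33*x^3 - 6.7*x^2 + 1.91*x + 1.67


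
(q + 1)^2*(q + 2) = q^3 + 4*q^2 + 5*q + 2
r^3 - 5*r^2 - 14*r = r*(r - 7)*(r + 2)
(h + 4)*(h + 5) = h^2 + 9*h + 20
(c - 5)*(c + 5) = c^2 - 25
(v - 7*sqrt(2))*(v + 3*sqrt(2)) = v^2 - 4*sqrt(2)*v - 42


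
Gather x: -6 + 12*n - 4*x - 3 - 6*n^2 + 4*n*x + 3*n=-6*n^2 + 15*n + x*(4*n - 4) - 9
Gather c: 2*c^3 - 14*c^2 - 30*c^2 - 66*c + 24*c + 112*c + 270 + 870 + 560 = 2*c^3 - 44*c^2 + 70*c + 1700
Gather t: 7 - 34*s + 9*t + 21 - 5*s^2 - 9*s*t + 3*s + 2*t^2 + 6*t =-5*s^2 - 31*s + 2*t^2 + t*(15 - 9*s) + 28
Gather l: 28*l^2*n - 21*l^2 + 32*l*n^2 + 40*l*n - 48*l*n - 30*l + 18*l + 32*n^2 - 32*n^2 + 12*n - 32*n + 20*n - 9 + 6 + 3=l^2*(28*n - 21) + l*(32*n^2 - 8*n - 12)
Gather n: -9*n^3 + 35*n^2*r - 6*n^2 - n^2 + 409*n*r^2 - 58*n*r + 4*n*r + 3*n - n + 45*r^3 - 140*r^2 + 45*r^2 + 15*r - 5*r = -9*n^3 + n^2*(35*r - 7) + n*(409*r^2 - 54*r + 2) + 45*r^3 - 95*r^2 + 10*r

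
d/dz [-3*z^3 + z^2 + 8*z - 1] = -9*z^2 + 2*z + 8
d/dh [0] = 0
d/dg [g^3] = 3*g^2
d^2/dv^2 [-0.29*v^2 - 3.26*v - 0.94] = -0.580000000000000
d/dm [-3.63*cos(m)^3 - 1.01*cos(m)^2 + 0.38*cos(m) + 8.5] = (10.89*cos(m)^2 + 2.02*cos(m) - 0.38)*sin(m)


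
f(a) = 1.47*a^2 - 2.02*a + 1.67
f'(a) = 2.94*a - 2.02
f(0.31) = 1.19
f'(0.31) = -1.11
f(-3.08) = 21.84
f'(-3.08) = -11.08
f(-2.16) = 12.89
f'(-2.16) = -8.37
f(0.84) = 1.01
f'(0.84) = 0.45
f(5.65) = 37.18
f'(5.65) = 14.59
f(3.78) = 15.04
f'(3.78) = 9.09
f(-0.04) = 1.75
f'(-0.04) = -2.14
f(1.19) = 1.35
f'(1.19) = 1.48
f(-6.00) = 66.71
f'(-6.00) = -19.66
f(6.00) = 42.47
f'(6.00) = 15.62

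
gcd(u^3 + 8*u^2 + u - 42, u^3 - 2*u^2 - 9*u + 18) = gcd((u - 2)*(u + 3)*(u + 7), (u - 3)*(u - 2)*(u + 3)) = u^2 + u - 6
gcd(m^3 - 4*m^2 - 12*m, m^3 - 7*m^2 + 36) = m^2 - 4*m - 12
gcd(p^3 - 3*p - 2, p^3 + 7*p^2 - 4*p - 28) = p - 2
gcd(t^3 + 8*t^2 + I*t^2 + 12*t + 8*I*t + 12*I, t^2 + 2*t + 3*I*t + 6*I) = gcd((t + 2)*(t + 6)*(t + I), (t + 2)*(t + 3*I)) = t + 2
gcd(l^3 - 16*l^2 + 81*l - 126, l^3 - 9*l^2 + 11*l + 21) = l^2 - 10*l + 21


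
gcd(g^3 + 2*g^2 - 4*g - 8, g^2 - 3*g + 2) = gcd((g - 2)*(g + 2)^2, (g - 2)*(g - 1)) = g - 2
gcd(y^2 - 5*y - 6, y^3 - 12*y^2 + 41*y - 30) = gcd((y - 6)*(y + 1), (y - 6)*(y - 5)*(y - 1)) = y - 6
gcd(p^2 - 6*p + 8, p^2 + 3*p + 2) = 1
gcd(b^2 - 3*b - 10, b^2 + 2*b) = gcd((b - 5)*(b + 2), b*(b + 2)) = b + 2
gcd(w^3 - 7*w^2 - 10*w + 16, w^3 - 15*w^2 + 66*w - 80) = w - 8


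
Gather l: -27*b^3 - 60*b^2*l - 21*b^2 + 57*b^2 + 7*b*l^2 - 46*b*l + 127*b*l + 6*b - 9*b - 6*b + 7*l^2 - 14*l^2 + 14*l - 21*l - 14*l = -27*b^3 + 36*b^2 - 9*b + l^2*(7*b - 7) + l*(-60*b^2 + 81*b - 21)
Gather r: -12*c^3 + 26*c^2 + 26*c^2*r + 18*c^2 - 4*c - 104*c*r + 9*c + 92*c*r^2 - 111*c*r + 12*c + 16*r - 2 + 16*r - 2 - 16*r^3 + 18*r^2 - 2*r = -12*c^3 + 44*c^2 + 17*c - 16*r^3 + r^2*(92*c + 18) + r*(26*c^2 - 215*c + 30) - 4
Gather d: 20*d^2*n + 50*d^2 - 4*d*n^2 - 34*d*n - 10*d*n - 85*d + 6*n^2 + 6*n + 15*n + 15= d^2*(20*n + 50) + d*(-4*n^2 - 44*n - 85) + 6*n^2 + 21*n + 15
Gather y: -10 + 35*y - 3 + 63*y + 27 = 98*y + 14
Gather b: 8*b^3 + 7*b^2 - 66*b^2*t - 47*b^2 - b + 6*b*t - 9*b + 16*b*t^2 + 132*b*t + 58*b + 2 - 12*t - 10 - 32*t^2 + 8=8*b^3 + b^2*(-66*t - 40) + b*(16*t^2 + 138*t + 48) - 32*t^2 - 12*t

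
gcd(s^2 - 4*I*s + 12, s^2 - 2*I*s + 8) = s + 2*I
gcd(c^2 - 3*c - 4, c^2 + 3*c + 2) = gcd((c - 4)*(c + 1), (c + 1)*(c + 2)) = c + 1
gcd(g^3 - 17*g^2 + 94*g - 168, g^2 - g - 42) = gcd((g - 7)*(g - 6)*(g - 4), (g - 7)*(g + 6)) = g - 7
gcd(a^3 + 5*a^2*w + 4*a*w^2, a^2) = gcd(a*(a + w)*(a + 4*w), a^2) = a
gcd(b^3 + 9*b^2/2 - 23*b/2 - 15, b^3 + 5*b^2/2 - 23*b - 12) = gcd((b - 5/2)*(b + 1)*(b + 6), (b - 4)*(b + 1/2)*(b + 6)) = b + 6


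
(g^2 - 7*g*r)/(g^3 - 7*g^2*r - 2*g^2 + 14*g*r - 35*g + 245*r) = g/(g^2 - 2*g - 35)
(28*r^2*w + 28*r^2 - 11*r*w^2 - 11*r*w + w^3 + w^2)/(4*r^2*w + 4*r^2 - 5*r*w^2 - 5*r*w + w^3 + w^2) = (7*r - w)/(r - w)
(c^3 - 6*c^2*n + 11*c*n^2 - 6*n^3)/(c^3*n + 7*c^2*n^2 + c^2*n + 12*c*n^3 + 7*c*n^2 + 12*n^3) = (c^3 - 6*c^2*n + 11*c*n^2 - 6*n^3)/(n*(c^3 + 7*c^2*n + c^2 + 12*c*n^2 + 7*c*n + 12*n^2))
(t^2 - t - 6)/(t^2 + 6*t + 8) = (t - 3)/(t + 4)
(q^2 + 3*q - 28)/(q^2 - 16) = (q + 7)/(q + 4)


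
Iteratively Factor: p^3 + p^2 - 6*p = (p + 3)*(p^2 - 2*p) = (p - 2)*(p + 3)*(p)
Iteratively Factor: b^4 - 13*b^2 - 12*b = (b)*(b^3 - 13*b - 12) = b*(b + 1)*(b^2 - b - 12) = b*(b - 4)*(b + 1)*(b + 3)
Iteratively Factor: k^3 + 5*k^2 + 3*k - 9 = (k + 3)*(k^2 + 2*k - 3) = (k + 3)^2*(k - 1)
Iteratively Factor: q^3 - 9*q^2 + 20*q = (q)*(q^2 - 9*q + 20) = q*(q - 4)*(q - 5)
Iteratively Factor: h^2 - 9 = (h - 3)*(h + 3)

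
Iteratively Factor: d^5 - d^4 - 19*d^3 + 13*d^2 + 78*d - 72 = (d - 4)*(d^4 + 3*d^3 - 7*d^2 - 15*d + 18) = (d - 4)*(d - 2)*(d^3 + 5*d^2 + 3*d - 9) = (d - 4)*(d - 2)*(d + 3)*(d^2 + 2*d - 3) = (d - 4)*(d - 2)*(d - 1)*(d + 3)*(d + 3)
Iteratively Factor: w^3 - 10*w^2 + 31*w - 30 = (w - 3)*(w^2 - 7*w + 10) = (w - 5)*(w - 3)*(w - 2)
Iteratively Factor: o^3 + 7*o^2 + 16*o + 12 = (o + 2)*(o^2 + 5*o + 6) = (o + 2)*(o + 3)*(o + 2)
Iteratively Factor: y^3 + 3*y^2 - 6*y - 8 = (y + 4)*(y^2 - y - 2) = (y - 2)*(y + 4)*(y + 1)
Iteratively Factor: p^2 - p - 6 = (p + 2)*(p - 3)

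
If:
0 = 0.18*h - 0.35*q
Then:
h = 1.94444444444444*q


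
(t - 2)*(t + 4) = t^2 + 2*t - 8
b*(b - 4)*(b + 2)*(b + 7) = b^4 + 5*b^3 - 22*b^2 - 56*b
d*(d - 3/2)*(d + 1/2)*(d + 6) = d^4 + 5*d^3 - 27*d^2/4 - 9*d/2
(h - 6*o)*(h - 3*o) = h^2 - 9*h*o + 18*o^2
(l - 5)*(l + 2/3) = l^2 - 13*l/3 - 10/3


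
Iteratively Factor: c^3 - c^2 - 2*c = (c + 1)*(c^2 - 2*c) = (c - 2)*(c + 1)*(c)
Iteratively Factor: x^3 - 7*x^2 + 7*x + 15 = (x + 1)*(x^2 - 8*x + 15) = (x - 3)*(x + 1)*(x - 5)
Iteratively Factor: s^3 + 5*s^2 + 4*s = (s + 1)*(s^2 + 4*s) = s*(s + 1)*(s + 4)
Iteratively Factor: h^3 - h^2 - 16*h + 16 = (h + 4)*(h^2 - 5*h + 4) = (h - 4)*(h + 4)*(h - 1)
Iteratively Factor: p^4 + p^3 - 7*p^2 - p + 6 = (p + 1)*(p^3 - 7*p + 6) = (p + 1)*(p + 3)*(p^2 - 3*p + 2) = (p - 1)*(p + 1)*(p + 3)*(p - 2)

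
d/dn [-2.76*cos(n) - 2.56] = 2.76*sin(n)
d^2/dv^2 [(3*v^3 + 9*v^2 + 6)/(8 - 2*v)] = 3*(-v^3 + 12*v^2 - 48*v - 50)/(v^3 - 12*v^2 + 48*v - 64)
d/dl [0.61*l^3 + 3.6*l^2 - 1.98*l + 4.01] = 1.83*l^2 + 7.2*l - 1.98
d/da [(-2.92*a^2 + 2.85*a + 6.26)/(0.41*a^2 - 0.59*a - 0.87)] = (0.5543*a^2 - 0.0523999999999996*a + 1.2139)/(0.1681*a^4 - 0.4838*a^3 - 0.3653*a^2 + 1.0266*a + 0.7569)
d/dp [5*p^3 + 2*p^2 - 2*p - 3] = 15*p^2 + 4*p - 2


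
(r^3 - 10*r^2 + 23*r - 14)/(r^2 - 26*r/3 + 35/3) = 3*(r^2 - 3*r + 2)/(3*r - 5)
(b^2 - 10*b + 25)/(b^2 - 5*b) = (b - 5)/b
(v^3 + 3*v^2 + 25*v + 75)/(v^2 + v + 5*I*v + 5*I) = (v^2 + v*(3 - 5*I) - 15*I)/(v + 1)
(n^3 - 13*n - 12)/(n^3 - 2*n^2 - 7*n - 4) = (n + 3)/(n + 1)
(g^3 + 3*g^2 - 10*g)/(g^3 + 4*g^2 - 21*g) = (g^2 + 3*g - 10)/(g^2 + 4*g - 21)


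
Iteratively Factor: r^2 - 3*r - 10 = (r - 5)*(r + 2)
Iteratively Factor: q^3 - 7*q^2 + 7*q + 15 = (q - 3)*(q^2 - 4*q - 5) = (q - 3)*(q + 1)*(q - 5)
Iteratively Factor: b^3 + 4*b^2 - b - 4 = (b + 1)*(b^2 + 3*b - 4) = (b - 1)*(b + 1)*(b + 4)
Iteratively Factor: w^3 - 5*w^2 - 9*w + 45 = (w - 5)*(w^2 - 9) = (w - 5)*(w + 3)*(w - 3)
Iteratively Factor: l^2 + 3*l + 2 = (l + 2)*(l + 1)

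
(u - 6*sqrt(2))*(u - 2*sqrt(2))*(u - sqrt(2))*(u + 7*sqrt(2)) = u^4 - 2*sqrt(2)*u^3 - 86*u^2 + 256*sqrt(2)*u - 336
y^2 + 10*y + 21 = (y + 3)*(y + 7)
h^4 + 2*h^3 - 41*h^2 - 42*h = h*(h - 6)*(h + 1)*(h + 7)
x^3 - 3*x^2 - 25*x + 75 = (x - 5)*(x - 3)*(x + 5)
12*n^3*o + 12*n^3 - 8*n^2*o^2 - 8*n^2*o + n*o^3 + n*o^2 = (-6*n + o)*(-2*n + o)*(n*o + n)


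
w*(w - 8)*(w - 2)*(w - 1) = w^4 - 11*w^3 + 26*w^2 - 16*w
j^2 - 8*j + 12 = (j - 6)*(j - 2)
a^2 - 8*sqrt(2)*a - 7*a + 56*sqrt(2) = (a - 7)*(a - 8*sqrt(2))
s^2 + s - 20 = (s - 4)*(s + 5)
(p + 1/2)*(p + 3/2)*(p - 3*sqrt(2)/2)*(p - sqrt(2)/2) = p^4 - 2*sqrt(2)*p^3 + 2*p^3 - 4*sqrt(2)*p^2 + 9*p^2/4 - 3*sqrt(2)*p/2 + 3*p + 9/8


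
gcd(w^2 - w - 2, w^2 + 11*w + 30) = 1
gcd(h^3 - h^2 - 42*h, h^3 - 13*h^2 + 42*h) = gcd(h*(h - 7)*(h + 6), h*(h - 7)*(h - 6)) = h^2 - 7*h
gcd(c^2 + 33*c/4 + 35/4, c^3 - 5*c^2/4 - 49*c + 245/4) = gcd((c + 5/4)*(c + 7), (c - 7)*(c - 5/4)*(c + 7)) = c + 7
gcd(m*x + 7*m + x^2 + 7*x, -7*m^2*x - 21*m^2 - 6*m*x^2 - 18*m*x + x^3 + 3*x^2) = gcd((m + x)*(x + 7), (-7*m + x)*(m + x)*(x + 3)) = m + x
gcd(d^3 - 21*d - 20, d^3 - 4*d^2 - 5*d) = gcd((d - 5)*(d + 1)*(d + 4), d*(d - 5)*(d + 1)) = d^2 - 4*d - 5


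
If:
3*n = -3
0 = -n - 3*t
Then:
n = -1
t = 1/3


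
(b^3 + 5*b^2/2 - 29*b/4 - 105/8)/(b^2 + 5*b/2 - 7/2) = (b^2 - b - 15/4)/(b - 1)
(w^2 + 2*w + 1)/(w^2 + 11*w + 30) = (w^2 + 2*w + 1)/(w^2 + 11*w + 30)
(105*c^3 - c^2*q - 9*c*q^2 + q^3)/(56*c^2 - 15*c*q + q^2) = (-15*c^2 - 2*c*q + q^2)/(-8*c + q)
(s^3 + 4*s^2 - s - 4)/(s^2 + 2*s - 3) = (s^2 + 5*s + 4)/(s + 3)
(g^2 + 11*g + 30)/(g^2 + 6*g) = (g + 5)/g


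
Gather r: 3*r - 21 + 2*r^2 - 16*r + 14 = 2*r^2 - 13*r - 7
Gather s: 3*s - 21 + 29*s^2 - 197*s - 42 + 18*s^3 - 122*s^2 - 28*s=18*s^3 - 93*s^2 - 222*s - 63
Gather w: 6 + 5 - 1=10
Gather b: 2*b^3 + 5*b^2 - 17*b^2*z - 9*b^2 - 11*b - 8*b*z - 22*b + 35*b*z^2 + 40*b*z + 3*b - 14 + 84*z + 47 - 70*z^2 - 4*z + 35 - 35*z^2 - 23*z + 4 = 2*b^3 + b^2*(-17*z - 4) + b*(35*z^2 + 32*z - 30) - 105*z^2 + 57*z + 72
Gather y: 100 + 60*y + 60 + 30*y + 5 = 90*y + 165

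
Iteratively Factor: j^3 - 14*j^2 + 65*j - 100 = (j - 4)*(j^2 - 10*j + 25) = (j - 5)*(j - 4)*(j - 5)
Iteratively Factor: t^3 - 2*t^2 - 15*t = (t - 5)*(t^2 + 3*t) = t*(t - 5)*(t + 3)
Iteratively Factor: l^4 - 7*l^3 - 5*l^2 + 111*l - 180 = (l - 3)*(l^3 - 4*l^2 - 17*l + 60) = (l - 3)^2*(l^2 - l - 20) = (l - 3)^2*(l + 4)*(l - 5)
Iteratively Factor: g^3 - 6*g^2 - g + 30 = (g - 5)*(g^2 - g - 6) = (g - 5)*(g + 2)*(g - 3)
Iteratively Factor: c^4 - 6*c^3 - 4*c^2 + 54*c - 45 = (c - 3)*(c^3 - 3*c^2 - 13*c + 15) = (c - 5)*(c - 3)*(c^2 + 2*c - 3) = (c - 5)*(c - 3)*(c - 1)*(c + 3)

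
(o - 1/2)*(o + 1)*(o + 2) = o^3 + 5*o^2/2 + o/2 - 1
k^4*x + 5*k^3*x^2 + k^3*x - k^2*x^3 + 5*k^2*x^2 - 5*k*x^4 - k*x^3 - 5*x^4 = (k - x)*(k + x)*(k + 5*x)*(k*x + x)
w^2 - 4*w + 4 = (w - 2)^2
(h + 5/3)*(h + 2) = h^2 + 11*h/3 + 10/3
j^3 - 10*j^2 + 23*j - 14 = (j - 7)*(j - 2)*(j - 1)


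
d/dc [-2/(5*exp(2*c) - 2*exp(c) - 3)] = (20*exp(c) - 4)*exp(c)/(-5*exp(2*c) + 2*exp(c) + 3)^2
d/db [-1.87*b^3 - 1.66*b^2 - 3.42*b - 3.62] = -5.61*b^2 - 3.32*b - 3.42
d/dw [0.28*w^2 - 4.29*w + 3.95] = 0.56*w - 4.29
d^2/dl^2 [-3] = 0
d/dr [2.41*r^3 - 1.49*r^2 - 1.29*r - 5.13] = 7.23*r^2 - 2.98*r - 1.29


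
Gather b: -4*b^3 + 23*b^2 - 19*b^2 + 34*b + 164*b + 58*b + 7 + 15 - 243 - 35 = -4*b^3 + 4*b^2 + 256*b - 256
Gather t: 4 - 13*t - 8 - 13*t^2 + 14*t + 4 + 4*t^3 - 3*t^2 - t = 4*t^3 - 16*t^2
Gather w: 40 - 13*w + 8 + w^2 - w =w^2 - 14*w + 48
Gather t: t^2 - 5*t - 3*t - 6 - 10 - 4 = t^2 - 8*t - 20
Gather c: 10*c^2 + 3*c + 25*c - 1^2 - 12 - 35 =10*c^2 + 28*c - 48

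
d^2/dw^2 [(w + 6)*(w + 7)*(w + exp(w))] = w^2*exp(w) + 17*w*exp(w) + 6*w + 70*exp(w) + 26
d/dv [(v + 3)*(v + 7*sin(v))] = v + (v + 3)*(7*cos(v) + 1) + 7*sin(v)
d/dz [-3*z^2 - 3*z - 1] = -6*z - 3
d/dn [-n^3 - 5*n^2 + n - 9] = -3*n^2 - 10*n + 1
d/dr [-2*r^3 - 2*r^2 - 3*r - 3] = -6*r^2 - 4*r - 3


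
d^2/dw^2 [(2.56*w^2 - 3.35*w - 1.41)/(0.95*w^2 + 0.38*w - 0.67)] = (-7.89507*w^3 + 2.14149*w^2 - 15.84771*w - 1.60959)/(0.857375*w^6 + 1.02885*w^5 - 1.402485*w^4 - 1.396348*w^3 + 0.989121*w^2 + 0.511746*w - 0.300763)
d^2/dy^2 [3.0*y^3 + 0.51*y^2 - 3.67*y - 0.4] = 18.0*y + 1.02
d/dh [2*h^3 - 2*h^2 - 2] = 2*h*(3*h - 2)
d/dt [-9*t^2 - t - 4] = -18*t - 1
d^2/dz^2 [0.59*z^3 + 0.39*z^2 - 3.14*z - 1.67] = 3.54*z + 0.78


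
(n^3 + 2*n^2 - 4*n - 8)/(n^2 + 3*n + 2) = (n^2 - 4)/(n + 1)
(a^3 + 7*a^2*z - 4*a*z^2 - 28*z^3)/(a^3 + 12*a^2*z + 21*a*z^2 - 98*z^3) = (a + 2*z)/(a + 7*z)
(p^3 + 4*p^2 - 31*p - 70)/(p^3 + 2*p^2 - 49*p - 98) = (p - 5)/(p - 7)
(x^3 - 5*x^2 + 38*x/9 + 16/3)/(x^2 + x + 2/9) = (3*x^2 - 17*x + 24)/(3*x + 1)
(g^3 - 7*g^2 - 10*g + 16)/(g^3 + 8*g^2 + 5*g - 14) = (g - 8)/(g + 7)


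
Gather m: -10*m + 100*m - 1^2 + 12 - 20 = 90*m - 9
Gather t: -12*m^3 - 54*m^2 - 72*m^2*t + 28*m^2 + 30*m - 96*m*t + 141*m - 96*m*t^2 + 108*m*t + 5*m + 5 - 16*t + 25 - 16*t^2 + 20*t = -12*m^3 - 26*m^2 + 176*m + t^2*(-96*m - 16) + t*(-72*m^2 + 12*m + 4) + 30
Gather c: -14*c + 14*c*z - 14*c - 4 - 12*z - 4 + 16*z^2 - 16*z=c*(14*z - 28) + 16*z^2 - 28*z - 8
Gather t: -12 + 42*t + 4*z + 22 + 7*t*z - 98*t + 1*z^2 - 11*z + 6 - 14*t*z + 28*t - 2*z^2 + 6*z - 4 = t*(-7*z - 28) - z^2 - z + 12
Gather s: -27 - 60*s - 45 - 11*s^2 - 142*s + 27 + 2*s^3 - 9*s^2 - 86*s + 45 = 2*s^3 - 20*s^2 - 288*s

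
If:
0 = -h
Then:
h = 0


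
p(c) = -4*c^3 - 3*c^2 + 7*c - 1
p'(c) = -12*c^2 - 6*c + 7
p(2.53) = -67.27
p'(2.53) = -84.99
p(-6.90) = 1121.91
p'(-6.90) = -522.92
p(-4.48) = 267.09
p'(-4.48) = -206.96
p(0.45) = 1.18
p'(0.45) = 1.87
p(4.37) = -361.51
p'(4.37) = -248.38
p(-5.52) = 541.74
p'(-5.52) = -325.52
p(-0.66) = -5.78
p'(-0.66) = 5.73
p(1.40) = -8.06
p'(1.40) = -24.92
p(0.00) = -1.00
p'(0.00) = 7.00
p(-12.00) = 6395.00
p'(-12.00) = -1649.00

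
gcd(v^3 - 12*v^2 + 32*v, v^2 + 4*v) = v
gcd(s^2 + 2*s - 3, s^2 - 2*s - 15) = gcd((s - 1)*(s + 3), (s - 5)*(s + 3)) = s + 3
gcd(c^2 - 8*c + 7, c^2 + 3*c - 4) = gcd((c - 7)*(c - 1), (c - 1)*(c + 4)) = c - 1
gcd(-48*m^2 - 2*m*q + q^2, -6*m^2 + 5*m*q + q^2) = 6*m + q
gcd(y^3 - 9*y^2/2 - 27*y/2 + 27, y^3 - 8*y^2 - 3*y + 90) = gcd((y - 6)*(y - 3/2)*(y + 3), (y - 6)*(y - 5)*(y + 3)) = y^2 - 3*y - 18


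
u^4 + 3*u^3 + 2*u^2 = u^2*(u + 1)*(u + 2)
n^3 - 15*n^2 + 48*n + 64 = (n - 8)^2*(n + 1)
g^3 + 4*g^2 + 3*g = g*(g + 1)*(g + 3)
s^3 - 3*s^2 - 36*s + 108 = (s - 6)*(s - 3)*(s + 6)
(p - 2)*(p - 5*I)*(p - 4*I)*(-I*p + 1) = -I*p^4 - 8*p^3 + 2*I*p^3 + 16*p^2 + 11*I*p^2 - 20*p - 22*I*p + 40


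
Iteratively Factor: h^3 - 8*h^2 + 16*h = (h - 4)*(h^2 - 4*h) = h*(h - 4)*(h - 4)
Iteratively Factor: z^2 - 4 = (z + 2)*(z - 2)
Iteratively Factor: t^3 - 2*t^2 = (t)*(t^2 - 2*t) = t^2*(t - 2)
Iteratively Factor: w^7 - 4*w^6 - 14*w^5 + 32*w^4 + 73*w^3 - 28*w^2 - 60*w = (w - 5)*(w^6 + w^5 - 9*w^4 - 13*w^3 + 8*w^2 + 12*w) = (w - 5)*(w + 1)*(w^5 - 9*w^3 - 4*w^2 + 12*w) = (w - 5)*(w + 1)*(w + 2)*(w^4 - 2*w^3 - 5*w^2 + 6*w) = (w - 5)*(w - 1)*(w + 1)*(w + 2)*(w^3 - w^2 - 6*w) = (w - 5)*(w - 1)*(w + 1)*(w + 2)^2*(w^2 - 3*w) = (w - 5)*(w - 3)*(w - 1)*(w + 1)*(w + 2)^2*(w)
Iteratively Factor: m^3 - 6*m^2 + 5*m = (m)*(m^2 - 6*m + 5) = m*(m - 5)*(m - 1)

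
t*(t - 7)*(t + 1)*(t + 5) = t^4 - t^3 - 37*t^2 - 35*t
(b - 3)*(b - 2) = b^2 - 5*b + 6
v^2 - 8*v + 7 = (v - 7)*(v - 1)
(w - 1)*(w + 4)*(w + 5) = w^3 + 8*w^2 + 11*w - 20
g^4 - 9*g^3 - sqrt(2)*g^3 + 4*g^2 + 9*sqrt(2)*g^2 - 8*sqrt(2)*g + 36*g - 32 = (g - 8)*(g - 1)*(g - 2*sqrt(2))*(g + sqrt(2))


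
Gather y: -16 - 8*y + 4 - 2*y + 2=-10*y - 10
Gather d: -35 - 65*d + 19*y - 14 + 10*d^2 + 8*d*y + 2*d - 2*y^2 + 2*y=10*d^2 + d*(8*y - 63) - 2*y^2 + 21*y - 49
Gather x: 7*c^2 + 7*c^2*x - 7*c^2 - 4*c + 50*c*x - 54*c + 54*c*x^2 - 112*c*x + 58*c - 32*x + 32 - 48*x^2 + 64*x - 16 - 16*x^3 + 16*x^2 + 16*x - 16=-16*x^3 + x^2*(54*c - 32) + x*(7*c^2 - 62*c + 48)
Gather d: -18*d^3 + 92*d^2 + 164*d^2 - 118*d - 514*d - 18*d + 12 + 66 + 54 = -18*d^3 + 256*d^2 - 650*d + 132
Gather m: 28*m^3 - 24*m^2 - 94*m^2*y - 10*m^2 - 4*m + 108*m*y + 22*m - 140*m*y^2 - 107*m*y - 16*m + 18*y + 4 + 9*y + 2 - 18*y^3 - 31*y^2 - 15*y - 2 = 28*m^3 + m^2*(-94*y - 34) + m*(-140*y^2 + y + 2) - 18*y^3 - 31*y^2 + 12*y + 4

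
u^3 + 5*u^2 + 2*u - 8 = (u - 1)*(u + 2)*(u + 4)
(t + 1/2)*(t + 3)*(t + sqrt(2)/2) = t^3 + sqrt(2)*t^2/2 + 7*t^2/2 + 3*t/2 + 7*sqrt(2)*t/4 + 3*sqrt(2)/4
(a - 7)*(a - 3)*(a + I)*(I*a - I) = I*a^4 - a^3 - 11*I*a^3 + 11*a^2 + 31*I*a^2 - 31*a - 21*I*a + 21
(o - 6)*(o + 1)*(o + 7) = o^3 + 2*o^2 - 41*o - 42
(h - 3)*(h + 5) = h^2 + 2*h - 15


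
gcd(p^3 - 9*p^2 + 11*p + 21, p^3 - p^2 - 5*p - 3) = p^2 - 2*p - 3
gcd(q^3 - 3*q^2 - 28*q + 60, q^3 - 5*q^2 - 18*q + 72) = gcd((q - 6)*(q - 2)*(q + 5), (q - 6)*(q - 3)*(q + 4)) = q - 6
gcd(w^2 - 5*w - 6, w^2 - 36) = w - 6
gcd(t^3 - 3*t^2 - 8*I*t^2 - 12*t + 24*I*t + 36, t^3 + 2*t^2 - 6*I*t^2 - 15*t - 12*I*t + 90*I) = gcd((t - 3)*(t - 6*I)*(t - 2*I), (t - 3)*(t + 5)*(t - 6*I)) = t^2 + t*(-3 - 6*I) + 18*I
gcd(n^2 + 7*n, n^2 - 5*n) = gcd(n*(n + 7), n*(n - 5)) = n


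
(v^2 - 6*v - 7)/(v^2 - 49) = (v + 1)/(v + 7)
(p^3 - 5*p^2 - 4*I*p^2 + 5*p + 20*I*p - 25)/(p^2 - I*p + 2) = (p^2 - 5*p*(1 + I) + 25*I)/(p - 2*I)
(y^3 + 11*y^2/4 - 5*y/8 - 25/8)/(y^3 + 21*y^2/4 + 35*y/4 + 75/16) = 2*(y - 1)/(2*y + 3)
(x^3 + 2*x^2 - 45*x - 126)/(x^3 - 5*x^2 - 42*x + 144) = (x^2 - 4*x - 21)/(x^2 - 11*x + 24)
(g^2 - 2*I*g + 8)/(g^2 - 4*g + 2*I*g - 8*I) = (g - 4*I)/(g - 4)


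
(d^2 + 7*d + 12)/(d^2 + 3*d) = (d + 4)/d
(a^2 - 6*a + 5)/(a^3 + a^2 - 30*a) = (a - 1)/(a*(a + 6))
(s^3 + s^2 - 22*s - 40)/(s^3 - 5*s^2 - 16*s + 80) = (s + 2)/(s - 4)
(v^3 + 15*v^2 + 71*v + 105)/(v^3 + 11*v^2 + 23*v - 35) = (v + 3)/(v - 1)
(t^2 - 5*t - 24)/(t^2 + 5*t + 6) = (t - 8)/(t + 2)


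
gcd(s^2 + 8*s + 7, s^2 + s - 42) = s + 7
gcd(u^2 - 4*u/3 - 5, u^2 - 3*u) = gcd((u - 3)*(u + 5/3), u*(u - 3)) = u - 3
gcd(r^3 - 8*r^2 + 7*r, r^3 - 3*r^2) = r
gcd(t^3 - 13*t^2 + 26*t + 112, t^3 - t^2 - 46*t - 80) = t^2 - 6*t - 16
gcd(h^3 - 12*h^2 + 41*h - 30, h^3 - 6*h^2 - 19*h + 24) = h - 1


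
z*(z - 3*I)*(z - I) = z^3 - 4*I*z^2 - 3*z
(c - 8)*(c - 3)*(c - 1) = c^3 - 12*c^2 + 35*c - 24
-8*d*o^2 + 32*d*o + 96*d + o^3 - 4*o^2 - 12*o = (-8*d + o)*(o - 6)*(o + 2)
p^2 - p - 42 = (p - 7)*(p + 6)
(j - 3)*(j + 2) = j^2 - j - 6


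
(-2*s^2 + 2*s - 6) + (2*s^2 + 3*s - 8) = 5*s - 14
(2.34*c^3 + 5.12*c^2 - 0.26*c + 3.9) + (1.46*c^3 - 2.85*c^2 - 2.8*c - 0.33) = 3.8*c^3 + 2.27*c^2 - 3.06*c + 3.57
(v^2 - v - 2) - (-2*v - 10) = v^2 + v + 8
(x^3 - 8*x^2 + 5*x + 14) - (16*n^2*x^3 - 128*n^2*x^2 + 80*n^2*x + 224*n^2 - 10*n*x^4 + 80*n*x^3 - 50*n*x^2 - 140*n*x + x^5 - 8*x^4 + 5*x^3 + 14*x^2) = -16*n^2*x^3 + 128*n^2*x^2 - 80*n^2*x - 224*n^2 + 10*n*x^4 - 80*n*x^3 + 50*n*x^2 + 140*n*x - x^5 + 8*x^4 - 4*x^3 - 22*x^2 + 5*x + 14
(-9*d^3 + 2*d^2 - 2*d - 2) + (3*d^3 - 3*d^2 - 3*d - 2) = -6*d^3 - d^2 - 5*d - 4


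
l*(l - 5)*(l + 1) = l^3 - 4*l^2 - 5*l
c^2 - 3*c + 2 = (c - 2)*(c - 1)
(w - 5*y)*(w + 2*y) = w^2 - 3*w*y - 10*y^2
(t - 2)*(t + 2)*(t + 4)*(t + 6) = t^4 + 10*t^3 + 20*t^2 - 40*t - 96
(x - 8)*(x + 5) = x^2 - 3*x - 40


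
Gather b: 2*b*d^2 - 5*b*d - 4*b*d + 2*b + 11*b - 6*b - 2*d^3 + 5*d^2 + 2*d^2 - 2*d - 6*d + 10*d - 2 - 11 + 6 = b*(2*d^2 - 9*d + 7) - 2*d^3 + 7*d^2 + 2*d - 7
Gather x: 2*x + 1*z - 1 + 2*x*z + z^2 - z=x*(2*z + 2) + z^2 - 1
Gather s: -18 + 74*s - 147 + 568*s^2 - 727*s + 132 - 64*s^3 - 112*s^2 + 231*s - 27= -64*s^3 + 456*s^2 - 422*s - 60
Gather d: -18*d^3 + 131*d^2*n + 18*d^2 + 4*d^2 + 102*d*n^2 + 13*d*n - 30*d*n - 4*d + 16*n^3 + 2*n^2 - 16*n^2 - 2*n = -18*d^3 + d^2*(131*n + 22) + d*(102*n^2 - 17*n - 4) + 16*n^3 - 14*n^2 - 2*n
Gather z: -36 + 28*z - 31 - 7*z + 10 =21*z - 57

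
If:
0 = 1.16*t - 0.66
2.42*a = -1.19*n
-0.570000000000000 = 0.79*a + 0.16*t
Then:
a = -0.84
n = 1.70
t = 0.57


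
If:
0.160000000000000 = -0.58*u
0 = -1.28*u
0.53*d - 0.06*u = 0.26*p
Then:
No Solution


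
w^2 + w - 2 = (w - 1)*(w + 2)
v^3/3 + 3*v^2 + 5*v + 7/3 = (v/3 + 1/3)*(v + 1)*(v + 7)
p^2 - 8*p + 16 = (p - 4)^2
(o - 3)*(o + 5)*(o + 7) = o^3 + 9*o^2 - o - 105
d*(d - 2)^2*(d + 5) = d^4 + d^3 - 16*d^2 + 20*d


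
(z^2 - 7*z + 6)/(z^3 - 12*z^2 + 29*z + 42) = (z - 1)/(z^2 - 6*z - 7)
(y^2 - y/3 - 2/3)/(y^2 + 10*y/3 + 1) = (3*y^2 - y - 2)/(3*y^2 + 10*y + 3)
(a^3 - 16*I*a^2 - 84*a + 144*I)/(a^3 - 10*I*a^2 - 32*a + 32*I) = (a^2 - 12*I*a - 36)/(a^2 - 6*I*a - 8)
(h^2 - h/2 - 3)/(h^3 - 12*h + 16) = (h + 3/2)/(h^2 + 2*h - 8)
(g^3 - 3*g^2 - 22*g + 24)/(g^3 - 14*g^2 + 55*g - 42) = (g + 4)/(g - 7)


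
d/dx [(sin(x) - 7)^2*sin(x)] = (sin(x) - 7)*(3*sin(x) - 7)*cos(x)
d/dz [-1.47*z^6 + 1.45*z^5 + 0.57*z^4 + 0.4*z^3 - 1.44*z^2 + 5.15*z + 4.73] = -8.82*z^5 + 7.25*z^4 + 2.28*z^3 + 1.2*z^2 - 2.88*z + 5.15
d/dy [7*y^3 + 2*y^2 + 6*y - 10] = 21*y^2 + 4*y + 6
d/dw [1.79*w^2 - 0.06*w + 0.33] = 3.58*w - 0.06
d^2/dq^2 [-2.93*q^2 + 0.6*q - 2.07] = -5.86000000000000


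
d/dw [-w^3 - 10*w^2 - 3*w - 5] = -3*w^2 - 20*w - 3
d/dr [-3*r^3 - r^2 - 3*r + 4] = -9*r^2 - 2*r - 3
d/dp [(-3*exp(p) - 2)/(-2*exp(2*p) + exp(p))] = 2*(-3*exp(2*p) - 4*exp(p) + 1)*exp(-p)/(4*exp(2*p) - 4*exp(p) + 1)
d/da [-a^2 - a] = -2*a - 1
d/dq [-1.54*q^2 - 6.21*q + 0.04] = -3.08*q - 6.21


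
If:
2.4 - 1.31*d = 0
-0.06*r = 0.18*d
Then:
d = 1.83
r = -5.50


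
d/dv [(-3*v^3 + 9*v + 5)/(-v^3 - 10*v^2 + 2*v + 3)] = (30*v^4 + 6*v^3 + 78*v^2 + 100*v + 17)/(v^6 + 20*v^5 + 96*v^4 - 46*v^3 - 56*v^2 + 12*v + 9)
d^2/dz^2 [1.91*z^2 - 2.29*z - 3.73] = 3.82000000000000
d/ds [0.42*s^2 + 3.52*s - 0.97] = 0.84*s + 3.52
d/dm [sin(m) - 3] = cos(m)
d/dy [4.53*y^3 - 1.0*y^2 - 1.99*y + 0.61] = 13.59*y^2 - 2.0*y - 1.99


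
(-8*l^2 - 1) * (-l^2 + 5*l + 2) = 8*l^4 - 40*l^3 - 15*l^2 - 5*l - 2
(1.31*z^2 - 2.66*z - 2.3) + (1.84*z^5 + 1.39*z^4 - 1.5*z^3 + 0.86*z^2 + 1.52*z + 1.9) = 1.84*z^5 + 1.39*z^4 - 1.5*z^3 + 2.17*z^2 - 1.14*z - 0.4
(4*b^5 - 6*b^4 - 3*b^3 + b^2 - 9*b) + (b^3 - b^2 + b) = 4*b^5 - 6*b^4 - 2*b^3 - 8*b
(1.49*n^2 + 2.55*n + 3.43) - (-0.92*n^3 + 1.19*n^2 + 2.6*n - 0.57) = 0.92*n^3 + 0.3*n^2 - 0.0500000000000003*n + 4.0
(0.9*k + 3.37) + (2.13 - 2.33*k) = 5.5 - 1.43*k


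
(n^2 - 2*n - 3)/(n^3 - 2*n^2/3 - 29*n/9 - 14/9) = 9*(n - 3)/(9*n^2 - 15*n - 14)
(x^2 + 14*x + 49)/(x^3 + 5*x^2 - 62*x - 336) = (x + 7)/(x^2 - 2*x - 48)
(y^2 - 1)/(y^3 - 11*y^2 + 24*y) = (y^2 - 1)/(y*(y^2 - 11*y + 24))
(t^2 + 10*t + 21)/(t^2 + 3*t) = (t + 7)/t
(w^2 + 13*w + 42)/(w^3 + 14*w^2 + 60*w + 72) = (w + 7)/(w^2 + 8*w + 12)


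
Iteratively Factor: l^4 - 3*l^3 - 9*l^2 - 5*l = (l)*(l^3 - 3*l^2 - 9*l - 5) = l*(l - 5)*(l^2 + 2*l + 1) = l*(l - 5)*(l + 1)*(l + 1)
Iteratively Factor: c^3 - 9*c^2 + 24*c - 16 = (c - 4)*(c^2 - 5*c + 4) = (c - 4)^2*(c - 1)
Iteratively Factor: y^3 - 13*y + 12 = (y + 4)*(y^2 - 4*y + 3) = (y - 3)*(y + 4)*(y - 1)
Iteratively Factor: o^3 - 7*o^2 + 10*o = (o - 2)*(o^2 - 5*o) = o*(o - 2)*(o - 5)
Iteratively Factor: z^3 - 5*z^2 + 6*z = (z - 3)*(z^2 - 2*z) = (z - 3)*(z - 2)*(z)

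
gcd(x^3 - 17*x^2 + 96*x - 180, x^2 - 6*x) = x - 6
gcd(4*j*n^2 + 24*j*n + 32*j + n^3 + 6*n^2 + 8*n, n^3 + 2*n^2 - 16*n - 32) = n^2 + 6*n + 8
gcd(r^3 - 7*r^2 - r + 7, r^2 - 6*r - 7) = r^2 - 6*r - 7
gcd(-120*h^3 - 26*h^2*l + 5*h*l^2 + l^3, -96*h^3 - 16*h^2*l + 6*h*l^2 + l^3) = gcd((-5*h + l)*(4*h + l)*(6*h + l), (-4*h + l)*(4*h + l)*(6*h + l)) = 24*h^2 + 10*h*l + l^2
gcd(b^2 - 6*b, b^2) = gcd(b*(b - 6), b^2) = b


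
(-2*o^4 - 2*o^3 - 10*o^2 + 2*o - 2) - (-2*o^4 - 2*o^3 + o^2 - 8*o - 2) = -11*o^2 + 10*o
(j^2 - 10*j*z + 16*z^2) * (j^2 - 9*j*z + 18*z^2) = j^4 - 19*j^3*z + 124*j^2*z^2 - 324*j*z^3 + 288*z^4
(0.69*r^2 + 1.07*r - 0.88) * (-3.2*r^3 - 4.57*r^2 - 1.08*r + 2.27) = -2.208*r^5 - 6.5773*r^4 - 2.8191*r^3 + 4.4323*r^2 + 3.3793*r - 1.9976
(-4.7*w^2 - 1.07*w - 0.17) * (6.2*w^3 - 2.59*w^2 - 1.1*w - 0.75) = -29.14*w^5 + 5.539*w^4 + 6.8873*w^3 + 5.1423*w^2 + 0.9895*w + 0.1275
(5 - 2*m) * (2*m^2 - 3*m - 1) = -4*m^3 + 16*m^2 - 13*m - 5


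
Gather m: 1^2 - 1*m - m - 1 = -2*m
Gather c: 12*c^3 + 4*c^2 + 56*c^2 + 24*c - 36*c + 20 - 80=12*c^3 + 60*c^2 - 12*c - 60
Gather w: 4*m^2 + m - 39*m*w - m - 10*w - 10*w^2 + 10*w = 4*m^2 - 39*m*w - 10*w^2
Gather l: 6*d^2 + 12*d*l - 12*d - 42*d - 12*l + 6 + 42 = 6*d^2 - 54*d + l*(12*d - 12) + 48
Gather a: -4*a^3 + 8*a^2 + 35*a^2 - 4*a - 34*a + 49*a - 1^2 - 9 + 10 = -4*a^3 + 43*a^2 + 11*a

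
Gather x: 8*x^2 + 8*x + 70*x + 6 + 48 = 8*x^2 + 78*x + 54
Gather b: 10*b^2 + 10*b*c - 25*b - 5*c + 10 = 10*b^2 + b*(10*c - 25) - 5*c + 10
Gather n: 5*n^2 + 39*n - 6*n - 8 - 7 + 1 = 5*n^2 + 33*n - 14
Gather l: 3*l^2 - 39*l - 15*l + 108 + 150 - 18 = 3*l^2 - 54*l + 240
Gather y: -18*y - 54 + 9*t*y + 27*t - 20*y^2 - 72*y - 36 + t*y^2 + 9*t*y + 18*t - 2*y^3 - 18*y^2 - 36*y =45*t - 2*y^3 + y^2*(t - 38) + y*(18*t - 126) - 90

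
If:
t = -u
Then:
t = -u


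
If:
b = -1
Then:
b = -1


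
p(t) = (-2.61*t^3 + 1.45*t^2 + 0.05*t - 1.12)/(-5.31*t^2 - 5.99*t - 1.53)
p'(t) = (10.62*t + 5.99)*(-2.61*t^3 + 1.45*t^2 + 0.05*t - 1.12)/(-5.31*t^2 - 5.99*t - 1.53)^2 + (-7.83*t^2 + 2.9*t + 0.05)/(-5.31*t^2 - 5.99*t - 1.53)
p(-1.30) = -2.58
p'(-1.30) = -1.17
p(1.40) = 0.26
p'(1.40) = 0.28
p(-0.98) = -3.53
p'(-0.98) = -6.95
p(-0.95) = -3.77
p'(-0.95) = -8.96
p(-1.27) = -2.61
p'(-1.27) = -1.34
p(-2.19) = -2.39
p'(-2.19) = 0.19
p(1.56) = 0.31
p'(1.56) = 0.31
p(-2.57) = -2.48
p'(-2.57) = 0.29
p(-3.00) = -2.62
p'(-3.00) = 0.36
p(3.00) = 0.87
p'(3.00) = 0.43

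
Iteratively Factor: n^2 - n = (n - 1)*(n)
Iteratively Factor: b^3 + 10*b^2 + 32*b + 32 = (b + 4)*(b^2 + 6*b + 8) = (b + 4)^2*(b + 2)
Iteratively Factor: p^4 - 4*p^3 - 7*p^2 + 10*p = (p + 2)*(p^3 - 6*p^2 + 5*p) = p*(p + 2)*(p^2 - 6*p + 5) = p*(p - 5)*(p + 2)*(p - 1)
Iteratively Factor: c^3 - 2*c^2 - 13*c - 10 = (c + 2)*(c^2 - 4*c - 5) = (c - 5)*(c + 2)*(c + 1)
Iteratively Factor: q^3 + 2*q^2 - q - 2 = (q + 1)*(q^2 + q - 2) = (q + 1)*(q + 2)*(q - 1)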